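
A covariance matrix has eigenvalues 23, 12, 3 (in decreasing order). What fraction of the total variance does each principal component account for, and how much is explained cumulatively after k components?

Step 1 — total variance = trace(Sigma) = Σ λ_i = 23 + 12 + 3 = 38.

Step 2 — fraction explained by component i = λ_i / Σ λ:
  PC1: 23/38 = 0.6053
  PC2: 12/38 = 0.3158
  PC3: 3/38 = 0.0789

Step 3 — cumulative fraction after k components = (λ_1 + ... + λ_k) / Σ λ:
  k = 1: 23/38 = 0.6053
  k = 2: (23 + 12)/38 = 35/38 = 0.9211
  k = 3: (23 + 12 + 3)/38 = 38/38 = 1

Summary (fraction, with percent):

explained: PC1 0.6053 (60.53%), PC2 0.3158 (31.58%), PC3 0.0789 (7.89%);  cumulative: 0.6053, 0.9211, 1


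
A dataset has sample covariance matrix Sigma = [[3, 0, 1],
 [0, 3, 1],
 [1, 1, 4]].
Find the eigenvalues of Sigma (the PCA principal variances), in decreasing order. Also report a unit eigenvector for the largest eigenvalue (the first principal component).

Step 1 — characteristic polynomial p(λ) = det(λI - Sigma) = λ³ - tr·λ² + c_1·λ - det, where tr = trace, c_1 = sum of the principal 2×2 minors, det = det(Sigma):
  tr = 3 + 3 + 4 = 10,
  c_1 = (3·3 - (0)²) + (3·4 - (1)²) + (3·4 - (1)²) = 9 + 11 + 11 = 31,
  det = 3·(3·4 - (1)²) - (0)·((0)·4 - (1)·(1)) + (1)·((0)·(1) - 3·(1)) = 3·(11) - (0)·(-1) + (1)·(-3) = 30.
  So p(λ) = λ³ - 10λ² + 31λ - 30.
Step 2 — look for an integer root (rational root theorem: any rational root is an integer divisor of 30). Testing λ = 2:
  p(2) = 8 - 40 + 62 - 30 = 0  ✓
  Dividing out (λ - 2): p(λ) = (λ - 2)(λ² - 8λ + 15).
Step 3 — remaining eigenvalues from the quadratic λ² - 8λ + 15 = 0:
  Δ = 8² - 4·15 = 64 - 60 = 4,  λ = (8 ± √4)/2 = (8 ± 2)/2 = 5 or 3.
  Sorted: λ_1 = 5,  λ_2 = 3,  λ_3 = 2  (check: sum = 10 = tr ✓).

Step 4 — unit eigenvector for λ_1 = 5: v spans the null space of (Sigma - λ_1 I), whose rows are
  r_1 = (-2, 0, 1),  r_2 = (0, -2, 1),  r_3 = (1, 1, -1).
  v is orthogonal to every row, so take v ∝ r_1 × r_2 = ((0)·(1) - (1)·(-2), (1)·(0) - (-2)·(1), (-2)·(-2) - (0)·(0)) = (2, 2, 4).
  Rescale (divide by 2): u = (1, 1, 2).
  ||u|| = √((1)² + (1)² + (2)²) = √(6) ≈ 2.4495,  v_1 = u/||u|| ≈ (0.4082, 0.4082, 0.8165) (||v_1|| = 1).

λ_1 = 5,  λ_2 = 3,  λ_3 = 2;  v_1 ≈ (0.4082, 0.4082, 0.8165)


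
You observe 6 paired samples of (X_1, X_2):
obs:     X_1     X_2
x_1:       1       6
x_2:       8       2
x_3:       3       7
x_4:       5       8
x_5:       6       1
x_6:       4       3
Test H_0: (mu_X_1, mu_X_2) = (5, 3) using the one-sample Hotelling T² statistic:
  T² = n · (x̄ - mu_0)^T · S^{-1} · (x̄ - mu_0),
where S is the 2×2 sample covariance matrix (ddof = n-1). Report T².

Step 1 — sample mean vector:
  mean(X_1) = (1 + 8 + 3 + 5 + 6 + 4) / 6 = 27/6 = 4.5
  mean(X_2) = (6 + 2 + 7 + 8 + 1 + 3) / 6 = 27/6 = 4.5
  x̄ = (4.5, 4.5),  deviation x̄ - mu_0 = (4.5, 4.5) - (5, 3) = (-0.5, 1.5).

Step 2 — sample covariance matrix, S[i,j] = (1/(n-1)) · Σ_k (x_{k,i} - mean_i) · (x_{k,j} - mean_j), divisor n-1 = 5:
  S[X_1,X_1] = ((-3.5)·(-3.5) + (3.5)·(3.5) + (-1.5)·(-1.5) + (0.5)·(0.5) + (1.5)·(1.5) + (-0.5)·(-0.5)) / 5 = 29.5/5 = 5.9
  S[X_1,X_2] = ((-3.5)·(1.5) + (3.5)·(-2.5) + (-1.5)·(2.5) + (0.5)·(3.5) + (1.5)·(-3.5) + (-0.5)·(-1.5)) / 5 = -20.5/5 = -4.1
  S[X_2,X_2] = ((1.5)·(1.5) + (-2.5)·(-2.5) + (2.5)·(2.5) + (3.5)·(3.5) + (-3.5)·(-3.5) + (-1.5)·(-1.5)) / 5 = 41.5/5 = 8.3
  S = [[5.9, -4.1],
 [-4.1, 8.3]].

Step 3 — invert S. det(S) = 5.9·8.3 - (-4.1)² = 32.16.
  S^{-1} = (1/det) · [[d, -b], [-b, a]] = [[0.2581, 0.1275],
 [0.1275, 0.1835]].

Step 4 — quadratic form (x̄ - mu_0)^T · S^{-1} · (x̄ - mu_0):
  S^{-1} · (x̄ - mu_0) = (0.0622, 0.2114),
  (x̄ - mu_0)^T · [...] = (-0.5)·(0.0622) + (1.5)·(0.2114) = 0.2861.

Step 5 — scale by n: T² = 6 · 0.2861 = 1.7164.

T² ≈ 1.7164


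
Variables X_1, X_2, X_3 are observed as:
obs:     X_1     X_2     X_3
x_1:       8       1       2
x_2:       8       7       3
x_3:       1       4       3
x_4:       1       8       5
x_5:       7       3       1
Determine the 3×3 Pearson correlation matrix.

Step 1 — column means:
  mean(X_1) = (8 + 8 + 1 + 1 + 7) / 5 = 25/5 = 5
  mean(X_2) = (1 + 7 + 4 + 8 + 3) / 5 = 23/5 = 4.6
  mean(X_3) = (2 + 3 + 3 + 5 + 1) / 5 = 14/5 = 2.8

Step 2 — sample variances and covariances s[i,j] = (1/(n-1)) · Σ_k (x_{k,i} - mean_i) · (x_{k,j} - mean_j), with n-1 = 4:
  s[X_1,X_1] = ((3)·(3) + (3)·(3) + (-4)·(-4) + (-4)·(-4) + (2)·(2)) / 4 = 54/4 = 13.5
  s[X_1,X_2] = ((3)·(-3.6) + (3)·(2.4) + (-4)·(-0.6) + (-4)·(3.4) + (2)·(-1.6)) / 4 = -18/4 = -4.5
  s[X_1,X_3] = ((3)·(-0.8) + (3)·(0.2) + (-4)·(0.2) + (-4)·(2.2) + (2)·(-1.8)) / 4 = -15/4 = -3.75
  s[X_2,X_2] = ((-3.6)·(-3.6) + (2.4)·(2.4) + (-0.6)·(-0.6) + (3.4)·(3.4) + (-1.6)·(-1.6)) / 4 = 33.2/4 = 8.3
  s[X_2,X_3] = ((-3.6)·(-0.8) + (2.4)·(0.2) + (-0.6)·(0.2) + (3.4)·(2.2) + (-1.6)·(-1.8)) / 4 = 13.6/4 = 3.4
  s[X_3,X_3] = ((-0.8)·(-0.8) + (0.2)·(0.2) + (0.2)·(0.2) + (2.2)·(2.2) + (-1.8)·(-1.8)) / 4 = 8.8/4 = 2.2
  Sample standard deviations s_i = √(s[i,i]):
  s(X_1) = √(13.5) = 3.6742
  s(X_2) = √(8.3) = 2.881
  s(X_3) = √(2.2) = 1.4832

Step 3 — r_{ij} = s_{ij} / (s_i · s_j):
  r[X_1,X_1] = 1 (diagonal).
  r[X_1,X_2] = -4.5 / (3.6742 · 2.881) = -4.5 / 10.5854 = -0.4251
  r[X_1,X_3] = -3.75 / (3.6742 · 1.4832) = -3.75 / 5.4498 = -0.6881
  r[X_2,X_2] = 1 (diagonal).
  r[X_2,X_3] = 3.4 / (2.881 · 1.4832) = 3.4 / 4.2732 = 0.7957
  r[X_3,X_3] = 1 (diagonal).

R is symmetric with unit diagonal. Assembling:

R = [[1, -0.4251, -0.6881],
 [-0.4251, 1, 0.7957],
 [-0.6881, 0.7957, 1]]


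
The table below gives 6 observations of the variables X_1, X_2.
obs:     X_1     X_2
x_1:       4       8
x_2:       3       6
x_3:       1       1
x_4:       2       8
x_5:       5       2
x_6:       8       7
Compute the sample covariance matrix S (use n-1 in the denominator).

Step 1 — column means:
  mean(X_1) = (4 + 3 + 1 + 2 + 5 + 8) / 6 = 23/6 = 3.8333
  mean(X_2) = (8 + 6 + 1 + 8 + 2 + 7) / 6 = 32/6 = 5.3333

Step 2 — sample covariance S[i,j] = (1/(n-1)) · Σ_k (x_{k,i} - mean_i) · (x_{k,j} - mean_j), with n-1 = 5.
  S[X_1,X_1] = ((0.1667)·(0.1667) + (-0.8333)·(-0.8333) + (-2.8333)·(-2.8333) + (-1.8333)·(-1.8333) + (1.1667)·(1.1667) + (4.1667)·(4.1667)) / 5 = 30.8333/5 = 6.1667
  S[X_1,X_2] = ((0.1667)·(2.6667) + (-0.8333)·(0.6667) + (-2.8333)·(-4.3333) + (-1.8333)·(2.6667) + (1.1667)·(-3.3333) + (4.1667)·(1.6667)) / 5 = 10.3333/5 = 2.0667
  S[X_2,X_2] = ((2.6667)·(2.6667) + (0.6667)·(0.6667) + (-4.3333)·(-4.3333) + (2.6667)·(2.6667) + (-3.3333)·(-3.3333) + (1.6667)·(1.6667)) / 5 = 47.3333/5 = 9.4667

S is symmetric (S[j,i] = S[i,j]). Assembling:

S = [[6.1667, 2.0667],
 [2.0667, 9.4667]]


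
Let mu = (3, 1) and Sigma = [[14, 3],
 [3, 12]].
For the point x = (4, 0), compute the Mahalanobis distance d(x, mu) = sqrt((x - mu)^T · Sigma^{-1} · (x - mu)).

Step 1 — centre the observation: (x - mu) = (1, -1).

Step 2 — invert Sigma. det(Sigma) = 14·12 - (3)² = 159.
  Sigma^{-1} = (1/det) · [[d, -b], [-b, a]] = [[0.0755, -0.0189],
 [-0.0189, 0.0881]].

Step 3 — form the quadratic (x - mu)^T · Sigma^{-1} · (x - mu):
  Sigma^{-1} · (x - mu) = (0.0943, -0.1069).
  (x - mu)^T · [Sigma^{-1} · (x - mu)] = (1)·(0.0943) + (-1)·(-0.1069) = 0.2013.

Step 4 — take square root: d = √(0.2013) ≈ 0.4486.

d(x, mu) = √(0.2013) ≈ 0.4486


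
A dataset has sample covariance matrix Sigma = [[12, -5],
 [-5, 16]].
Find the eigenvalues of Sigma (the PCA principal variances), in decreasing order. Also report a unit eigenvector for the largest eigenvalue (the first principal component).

Step 1 — characteristic polynomial of 2×2 Sigma:
  det(Sigma - λI) = λ² - trace · λ + det = 0.
  trace = 12 + 16 = 28, det = 12·16 - (-5)² = 167.
Step 2 — discriminant:
  Δ = trace² - 4·det = 784 - 668 = 116.
Step 3 — eigenvalues:
  λ = (trace ± √Δ)/2 = (28 ± 10.7703)/2,
  λ_1 = 19.3852,  λ_2 = 8.6148.

Step 4 — unit eigenvector for λ_1: solve (Sigma - λ_1 I)v = 0. First row:
  (12 - 19.3852)·v_x + (-5)·v_y = 0, i.e. (-7.3852)·v_x + (-5)·v_y = 0,
  so v ∝ (b, λ_1 - a) = (-5, 7.3852); multiply by -1 so the first entry is positive: u = (5, -7.3852).
  ||u|| = √((5)² + (-7.3852)²) = √(79.5407) ≈ 8.9186,
  v_1 = u/||u|| ≈ (0.5606, -0.8281) (||v_1|| = 1).

λ_1 = 19.3852,  λ_2 = 8.6148;  v_1 ≈ (0.5606, -0.8281)


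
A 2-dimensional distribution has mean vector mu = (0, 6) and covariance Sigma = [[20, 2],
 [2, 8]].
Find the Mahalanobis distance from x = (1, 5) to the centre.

Step 1 — centre the observation: (x - mu) = (1, -1).

Step 2 — invert Sigma. det(Sigma) = 20·8 - (2)² = 156.
  Sigma^{-1} = (1/det) · [[d, -b], [-b, a]] = [[0.0513, -0.0128],
 [-0.0128, 0.1282]].

Step 3 — form the quadratic (x - mu)^T · Sigma^{-1} · (x - mu):
  Sigma^{-1} · (x - mu) = (0.0641, -0.141).
  (x - mu)^T · [Sigma^{-1} · (x - mu)] = (1)·(0.0641) + (-1)·(-0.141) = 0.2051.

Step 4 — take square root: d = √(0.2051) ≈ 0.4529.

d(x, mu) = √(0.2051) ≈ 0.4529


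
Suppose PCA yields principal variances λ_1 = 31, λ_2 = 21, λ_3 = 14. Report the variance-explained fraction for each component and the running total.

Step 1 — total variance = trace(Sigma) = Σ λ_i = 31 + 21 + 14 = 66.

Step 2 — fraction explained by component i = λ_i / Σ λ:
  PC1: 31/66 = 0.4697
  PC2: 21/66 = 0.3182
  PC3: 14/66 = 0.2121

Step 3 — cumulative fraction after k components = (λ_1 + ... + λ_k) / Σ λ:
  k = 1: 31/66 = 0.4697
  k = 2: (31 + 21)/66 = 52/66 = 0.7879
  k = 3: (31 + 21 + 14)/66 = 66/66 = 1

Summary (fraction, with percent):

explained: PC1 0.4697 (46.97%), PC2 0.3182 (31.82%), PC3 0.2121 (21.21%);  cumulative: 0.4697, 0.7879, 1


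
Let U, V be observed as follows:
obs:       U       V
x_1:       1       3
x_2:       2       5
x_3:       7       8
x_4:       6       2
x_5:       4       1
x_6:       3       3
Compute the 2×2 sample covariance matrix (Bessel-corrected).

Step 1 — column means:
  mean(U) = (1 + 2 + 7 + 6 + 4 + 3) / 6 = 23/6 = 3.8333
  mean(V) = (3 + 5 + 8 + 2 + 1 + 3) / 6 = 22/6 = 3.6667

Step 2 — sample covariance S[i,j] = (1/(n-1)) · Σ_k (x_{k,i} - mean_i) · (x_{k,j} - mean_j), with n-1 = 5.
  S[U,U] = ((-2.8333)·(-2.8333) + (-1.8333)·(-1.8333) + (3.1667)·(3.1667) + (2.1667)·(2.1667) + (0.1667)·(0.1667) + (-0.8333)·(-0.8333)) / 5 = 26.8333/5 = 5.3667
  S[U,V] = ((-2.8333)·(-0.6667) + (-1.8333)·(1.3333) + (3.1667)·(4.3333) + (2.1667)·(-1.6667) + (0.1667)·(-2.6667) + (-0.8333)·(-0.6667)) / 5 = 9.6667/5 = 1.9333
  S[V,V] = ((-0.6667)·(-0.6667) + (1.3333)·(1.3333) + (4.3333)·(4.3333) + (-1.6667)·(-1.6667) + (-2.6667)·(-2.6667) + (-0.6667)·(-0.6667)) / 5 = 31.3333/5 = 6.2667

S is symmetric (S[j,i] = S[i,j]). Assembling:

S = [[5.3667, 1.9333],
 [1.9333, 6.2667]]


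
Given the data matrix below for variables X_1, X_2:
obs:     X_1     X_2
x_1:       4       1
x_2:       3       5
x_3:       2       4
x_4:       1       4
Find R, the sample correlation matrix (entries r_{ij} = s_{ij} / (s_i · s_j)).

Step 1 — column means:
  mean(X_1) = (4 + 3 + 2 + 1) / 4 = 10/4 = 2.5
  mean(X_2) = (1 + 5 + 4 + 4) / 4 = 14/4 = 3.5

Step 2 — sample variances and covariances s[i,j] = (1/(n-1)) · Σ_k (x_{k,i} - mean_i) · (x_{k,j} - mean_j), with n-1 = 3:
  s[X_1,X_1] = ((1.5)·(1.5) + (0.5)·(0.5) + (-0.5)·(-0.5) + (-1.5)·(-1.5)) / 3 = 5/3 = 1.6667
  s[X_1,X_2] = ((1.5)·(-2.5) + (0.5)·(1.5) + (-0.5)·(0.5) + (-1.5)·(0.5)) / 3 = -4/3 = -1.3333
  s[X_2,X_2] = ((-2.5)·(-2.5) + (1.5)·(1.5) + (0.5)·(0.5) + (0.5)·(0.5)) / 3 = 9/3 = 3
  Sample standard deviations s_i = √(s[i,i]):
  s(X_1) = √(1.6667) = 1.291
  s(X_2) = √(3) = 1.7321

Step 3 — r_{ij} = s_{ij} / (s_i · s_j):
  r[X_1,X_1] = 1 (diagonal).
  r[X_1,X_2] = -1.3333 / (1.291 · 1.7321) = -1.3333 / 2.2361 = -0.5963
  r[X_2,X_2] = 1 (diagonal).

R is symmetric with unit diagonal. Assembling:

R = [[1, -0.5963],
 [-0.5963, 1]]


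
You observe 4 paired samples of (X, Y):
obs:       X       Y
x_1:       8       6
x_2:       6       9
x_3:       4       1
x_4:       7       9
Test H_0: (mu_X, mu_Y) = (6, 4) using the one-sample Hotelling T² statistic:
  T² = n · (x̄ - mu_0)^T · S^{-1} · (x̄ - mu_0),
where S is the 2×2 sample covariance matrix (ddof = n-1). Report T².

Step 1 — sample mean vector:
  mean(X) = (8 + 6 + 4 + 7) / 4 = 25/4 = 6.25
  mean(Y) = (6 + 9 + 1 + 9) / 4 = 25/4 = 6.25
  x̄ = (6.25, 6.25),  deviation x̄ - mu_0 = (6.25, 6.25) - (6, 4) = (0.25, 2.25).

Step 2 — sample covariance matrix, S[i,j] = (1/(n-1)) · Σ_k (x_{k,i} - mean_i) · (x_{k,j} - mean_j), divisor n-1 = 3:
  S[X,X] = ((1.75)·(1.75) + (-0.25)·(-0.25) + (-2.25)·(-2.25) + (0.75)·(0.75)) / 3 = 8.75/3 = 2.9167
  S[X,Y] = ((1.75)·(-0.25) + (-0.25)·(2.75) + (-2.25)·(-5.25) + (0.75)·(2.75)) / 3 = 12.75/3 = 4.25
  S[Y,Y] = ((-0.25)·(-0.25) + (2.75)·(2.75) + (-5.25)·(-5.25) + (2.75)·(2.75)) / 3 = 42.75/3 = 14.25
  S = [[2.9167, 4.25],
 [4.25, 14.25]].

Step 3 — invert S. det(S) = 2.9167·14.25 - (4.25)² = 23.5.
  S^{-1} = (1/det) · [[d, -b], [-b, a]] = [[0.6064, -0.1809],
 [-0.1809, 0.1241]].

Step 4 — quadratic form (x̄ - mu_0)^T · S^{-1} · (x̄ - mu_0):
  S^{-1} · (x̄ - mu_0) = (-0.2553, 0.234),
  (x̄ - mu_0)^T · [...] = (0.25)·(-0.2553) + (2.25)·(0.234) = 0.4628.

Step 5 — scale by n: T² = 4 · 0.4628 = 1.8511.

T² ≈ 1.8511


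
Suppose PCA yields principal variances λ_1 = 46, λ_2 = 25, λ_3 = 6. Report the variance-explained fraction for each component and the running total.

Step 1 — total variance = trace(Sigma) = Σ λ_i = 46 + 25 + 6 = 77.

Step 2 — fraction explained by component i = λ_i / Σ λ:
  PC1: 46/77 = 0.5974
  PC2: 25/77 = 0.3247
  PC3: 6/77 = 0.0779

Step 3 — cumulative fraction after k components = (λ_1 + ... + λ_k) / Σ λ:
  k = 1: 46/77 = 0.5974
  k = 2: (46 + 25)/77 = 71/77 = 0.9221
  k = 3: (46 + 25 + 6)/77 = 77/77 = 1

Summary (fraction, with percent):

explained: PC1 0.5974 (59.74%), PC2 0.3247 (32.47%), PC3 0.0779 (7.79%);  cumulative: 0.5974, 0.9221, 1


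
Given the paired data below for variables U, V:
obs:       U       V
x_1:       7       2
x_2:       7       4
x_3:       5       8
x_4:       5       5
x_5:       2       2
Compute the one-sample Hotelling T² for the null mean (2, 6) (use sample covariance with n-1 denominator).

Step 1 — sample mean vector:
  mean(U) = (7 + 7 + 5 + 5 + 2) / 5 = 26/5 = 5.2
  mean(V) = (2 + 4 + 8 + 5 + 2) / 5 = 21/5 = 4.2
  x̄ = (5.2, 4.2),  deviation x̄ - mu_0 = (5.2, 4.2) - (2, 6) = (3.2, -1.8).

Step 2 — sample covariance matrix, S[i,j] = (1/(n-1)) · Σ_k (x_{k,i} - mean_i) · (x_{k,j} - mean_j), divisor n-1 = 4:
  S[U,U] = ((1.8)·(1.8) + (1.8)·(1.8) + (-0.2)·(-0.2) + (-0.2)·(-0.2) + (-3.2)·(-3.2)) / 4 = 16.8/4 = 4.2
  S[U,V] = ((1.8)·(-2.2) + (1.8)·(-0.2) + (-0.2)·(3.8) + (-0.2)·(0.8) + (-3.2)·(-2.2)) / 4 = 1.8/4 = 0.45
  S[V,V] = ((-2.2)·(-2.2) + (-0.2)·(-0.2) + (3.8)·(3.8) + (0.8)·(0.8) + (-2.2)·(-2.2)) / 4 = 24.8/4 = 6.2
  S = [[4.2, 0.45],
 [0.45, 6.2]].

Step 3 — invert S. det(S) = 4.2·6.2 - (0.45)² = 25.8375.
  S^{-1} = (1/det) · [[d, -b], [-b, a]] = [[0.24, -0.0174],
 [-0.0174, 0.1626]].

Step 4 — quadratic form (x̄ - mu_0)^T · S^{-1} · (x̄ - mu_0):
  S^{-1} · (x̄ - mu_0) = (0.7992, -0.3483),
  (x̄ - mu_0)^T · [...] = (3.2)·(0.7992) + (-1.8)·(-0.3483) = 3.1845.

Step 5 — scale by n: T² = 5 · 3.1845 = 15.9226.

T² ≈ 15.9226


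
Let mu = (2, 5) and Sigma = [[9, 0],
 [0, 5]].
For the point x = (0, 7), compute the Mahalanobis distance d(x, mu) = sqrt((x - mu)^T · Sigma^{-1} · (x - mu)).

Step 1 — centre the observation: (x - mu) = (-2, 2).

Step 2 — invert Sigma. det(Sigma) = 9·5 - (0)² = 45.
  Sigma^{-1} = (1/det) · [[d, -b], [-b, a]] = [[0.1111, 0],
 [0, 0.2]].

Step 3 — form the quadratic (x - mu)^T · Sigma^{-1} · (x - mu):
  Sigma^{-1} · (x - mu) = (-0.2222, 0.4).
  (x - mu)^T · [Sigma^{-1} · (x - mu)] = (-2)·(-0.2222) + (2)·(0.4) = 1.2444.

Step 4 — take square root: d = √(1.2444) ≈ 1.1155.

d(x, mu) = √(1.2444) ≈ 1.1155


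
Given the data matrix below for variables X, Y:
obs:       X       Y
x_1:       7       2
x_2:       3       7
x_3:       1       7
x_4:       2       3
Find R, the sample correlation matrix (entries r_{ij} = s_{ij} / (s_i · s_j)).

Step 1 — column means:
  mean(X) = (7 + 3 + 1 + 2) / 4 = 13/4 = 3.25
  mean(Y) = (2 + 7 + 7 + 3) / 4 = 19/4 = 4.75

Step 2 — sample variances and covariances s[i,j] = (1/(n-1)) · Σ_k (x_{k,i} - mean_i) · (x_{k,j} - mean_j), with n-1 = 3:
  s[X,X] = ((3.75)·(3.75) + (-0.25)·(-0.25) + (-2.25)·(-2.25) + (-1.25)·(-1.25)) / 3 = 20.75/3 = 6.9167
  s[X,Y] = ((3.75)·(-2.75) + (-0.25)·(2.25) + (-2.25)·(2.25) + (-1.25)·(-1.75)) / 3 = -13.75/3 = -4.5833
  s[Y,Y] = ((-2.75)·(-2.75) + (2.25)·(2.25) + (2.25)·(2.25) + (-1.75)·(-1.75)) / 3 = 20.75/3 = 6.9167
  Sample standard deviations s_i = √(s[i,i]):
  s(X) = √(6.9167) = 2.63
  s(Y) = √(6.9167) = 2.63

Step 3 — r_{ij} = s_{ij} / (s_i · s_j):
  r[X,X] = 1 (diagonal).
  r[X,Y] = -4.5833 / (2.63 · 2.63) = -4.5833 / 6.9167 = -0.6627
  r[Y,Y] = 1 (diagonal).

R is symmetric with unit diagonal. Assembling:

R = [[1, -0.6627],
 [-0.6627, 1]]


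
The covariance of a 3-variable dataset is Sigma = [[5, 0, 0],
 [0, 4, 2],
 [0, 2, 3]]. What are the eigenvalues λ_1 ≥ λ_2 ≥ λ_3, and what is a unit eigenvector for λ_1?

Step 1 — characteristic polynomial p(λ) = det(λI - Sigma) = λ³ - tr·λ² + c_1·λ - det, where tr = trace, c_1 = sum of the principal 2×2 minors, det = det(Sigma):
  tr = 5 + 4 + 3 = 12,
  c_1 = (5·4 - (0)²) + (5·3 - (0)²) + (4·3 - (2)²) = 20 + 15 + 8 = 43,
  det = 5·(4·3 - (2)²) - (0)·((0)·3 - (2)·(0)) + (0)·((0)·(2) - 4·(0)) = 5·(8) - (0)·(0) + (0)·(0) = 40.
  So p(λ) = λ³ - 12λ² + 43λ - 40.
Step 2 — look for an integer root (rational root theorem: any rational root is an integer divisor of 40). Testing λ = 5:
  p(5) = 125 - 300 + 215 - 40 = 0  ✓
  Dividing out (λ - 5): p(λ) = (λ - 5)(λ² - 7λ + 8).
Step 3 — remaining eigenvalues from the quadratic λ² - 7λ + 8 = 0:
  Δ = 7² - 4·8 = 49 - 32 = 17,  λ = (7 ± √17)/2 = (7 ± 4.1231)/2 ≈ 5.5616 or 1.4384.
  Sorted: λ_1 = 5.5616,  λ_2 = 5,  λ_3 = 1.4384  (check: sum = 12 = tr ✓).

Step 4 — unit eigenvector for λ_1 ≈ 5.5616: v spans the null space of (Sigma - λ_1 I), whose rows are
  r_1 = (-0.5616, 0, 0),  r_2 = (0, -1.5616, 2),  r_3 = (0, 2, -2.5616).
  v is orthogonal to every row, so take v ∝ r_1 × r_2 = ((0)·(2) - (0)·(-1.5616), (0)·(0) - (-0.5616)·(2), (-0.5616)·(-1.5616) - (0)·(0)) ≈ (0, 1.1231, 0.8769).
  Let u = (0, 1.1231, 0.8769).
  ||u|| = √((0)² + (1.1231)² + (0.8769)²) = √(2.0303) ≈ 1.4249,  v_1 = u/||u|| ≈ (0, 0.7882, 0.6154) (||v_1|| = 1).

λ_1 = 5.5616,  λ_2 = 5,  λ_3 = 1.4384;  v_1 ≈ (0, 0.7882, 0.6154)


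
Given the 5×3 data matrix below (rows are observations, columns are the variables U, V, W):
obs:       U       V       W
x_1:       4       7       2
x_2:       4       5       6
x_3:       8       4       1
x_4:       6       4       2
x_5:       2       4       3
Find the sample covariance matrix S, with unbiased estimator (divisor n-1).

Step 1 — column means:
  mean(U) = (4 + 4 + 8 + 6 + 2) / 5 = 24/5 = 4.8
  mean(V) = (7 + 5 + 4 + 4 + 4) / 5 = 24/5 = 4.8
  mean(W) = (2 + 6 + 1 + 2 + 3) / 5 = 14/5 = 2.8

Step 2 — sample covariance S[i,j] = (1/(n-1)) · Σ_k (x_{k,i} - mean_i) · (x_{k,j} - mean_j), with n-1 = 4.
  S[U,U] = ((-0.8)·(-0.8) + (-0.8)·(-0.8) + (3.2)·(3.2) + (1.2)·(1.2) + (-2.8)·(-2.8)) / 4 = 20.8/4 = 5.2
  S[U,V] = ((-0.8)·(2.2) + (-0.8)·(0.2) + (3.2)·(-0.8) + (1.2)·(-0.8) + (-2.8)·(-0.8)) / 4 = -3.2/4 = -0.8
  S[U,W] = ((-0.8)·(-0.8) + (-0.8)·(3.2) + (3.2)·(-1.8) + (1.2)·(-0.8) + (-2.8)·(0.2)) / 4 = -9.2/4 = -2.3
  S[V,V] = ((2.2)·(2.2) + (0.2)·(0.2) + (-0.8)·(-0.8) + (-0.8)·(-0.8) + (-0.8)·(-0.8)) / 4 = 6.8/4 = 1.7
  S[V,W] = ((2.2)·(-0.8) + (0.2)·(3.2) + (-0.8)·(-1.8) + (-0.8)·(-0.8) + (-0.8)·(0.2)) / 4 = 0.8/4 = 0.2
  S[W,W] = ((-0.8)·(-0.8) + (3.2)·(3.2) + (-1.8)·(-1.8) + (-0.8)·(-0.8) + (0.2)·(0.2)) / 4 = 14.8/4 = 3.7

S is symmetric (S[j,i] = S[i,j]). Assembling:

S = [[5.2, -0.8, -2.3],
 [-0.8, 1.7, 0.2],
 [-2.3, 0.2, 3.7]]


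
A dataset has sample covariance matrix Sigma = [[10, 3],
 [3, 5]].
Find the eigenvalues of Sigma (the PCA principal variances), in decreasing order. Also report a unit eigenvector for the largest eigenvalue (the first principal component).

Step 1 — characteristic polynomial of 2×2 Sigma:
  det(Sigma - λI) = λ² - trace · λ + det = 0.
  trace = 10 + 5 = 15, det = 10·5 - (3)² = 41.
Step 2 — discriminant:
  Δ = trace² - 4·det = 225 - 164 = 61.
Step 3 — eigenvalues:
  λ = (trace ± √Δ)/2 = (15 ± 7.8102)/2,
  λ_1 = 11.4051,  λ_2 = 3.5949.

Step 4 — unit eigenvector for λ_1: solve (Sigma - λ_1 I)v = 0. First row:
  (10 - 11.4051)·v_x + (3)·v_y = 0, i.e. (-1.4051)·v_x + (3)·v_y = 0,
  so v ∝ (b, λ_1 - a) = (3, 1.4051) = u.
  ||u|| = √((3)² + (1.4051)²) = √(10.9744) ≈ 3.3128,
  v_1 = u/||u|| ≈ (0.9056, 0.4242) (||v_1|| = 1).

λ_1 = 11.4051,  λ_2 = 3.5949;  v_1 ≈ (0.9056, 0.4242)


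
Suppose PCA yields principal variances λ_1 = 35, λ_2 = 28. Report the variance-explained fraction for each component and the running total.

Step 1 — total variance = trace(Sigma) = Σ λ_i = 35 + 28 = 63.

Step 2 — fraction explained by component i = λ_i / Σ λ:
  PC1: 35/63 = 0.5556
  PC2: 28/63 = 0.4444

Step 3 — cumulative fraction after k components = (λ_1 + ... + λ_k) / Σ λ:
  k = 1: 35/63 = 0.5556
  k = 2: (35 + 28)/63 = 63/63 = 1

Summary (fraction, with percent):

explained: PC1 0.5556 (55.56%), PC2 0.4444 (44.44%);  cumulative: 0.5556, 1


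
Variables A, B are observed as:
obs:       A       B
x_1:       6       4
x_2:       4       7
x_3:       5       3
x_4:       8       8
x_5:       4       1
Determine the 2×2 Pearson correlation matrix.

Step 1 — column means:
  mean(A) = (6 + 4 + 5 + 8 + 4) / 5 = 27/5 = 5.4
  mean(B) = (4 + 7 + 3 + 8 + 1) / 5 = 23/5 = 4.6

Step 2 — sample variances and covariances s[i,j] = (1/(n-1)) · Σ_k (x_{k,i} - mean_i) · (x_{k,j} - mean_j), with n-1 = 4:
  s[A,A] = ((0.6)·(0.6) + (-1.4)·(-1.4) + (-0.4)·(-0.4) + (2.6)·(2.6) + (-1.4)·(-1.4)) / 4 = 11.2/4 = 2.8
  s[A,B] = ((0.6)·(-0.6) + (-1.4)·(2.4) + (-0.4)·(-1.6) + (2.6)·(3.4) + (-1.4)·(-3.6)) / 4 = 10.8/4 = 2.7
  s[B,B] = ((-0.6)·(-0.6) + (2.4)·(2.4) + (-1.6)·(-1.6) + (3.4)·(3.4) + (-3.6)·(-3.6)) / 4 = 33.2/4 = 8.3
  Sample standard deviations s_i = √(s[i,i]):
  s(A) = √(2.8) = 1.6733
  s(B) = √(8.3) = 2.881

Step 3 — r_{ij} = s_{ij} / (s_i · s_j):
  r[A,A] = 1 (diagonal).
  r[A,B] = 2.7 / (1.6733 · 2.881) = 2.7 / 4.8208 = 0.5601
  r[B,B] = 1 (diagonal).

R is symmetric with unit diagonal. Assembling:

R = [[1, 0.5601],
 [0.5601, 1]]


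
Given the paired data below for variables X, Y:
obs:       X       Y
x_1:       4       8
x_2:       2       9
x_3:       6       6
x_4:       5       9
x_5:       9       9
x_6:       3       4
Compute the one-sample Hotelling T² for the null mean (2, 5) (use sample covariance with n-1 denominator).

Step 1 — sample mean vector:
  mean(X) = (4 + 2 + 6 + 5 + 9 + 3) / 6 = 29/6 = 4.8333
  mean(Y) = (8 + 9 + 6 + 9 + 9 + 4) / 6 = 45/6 = 7.5
  x̄ = (4.8333, 7.5),  deviation x̄ - mu_0 = (4.8333, 7.5) - (2, 5) = (2.8333, 2.5).

Step 2 — sample covariance matrix, S[i,j] = (1/(n-1)) · Σ_k (x_{k,i} - mean_i) · (x_{k,j} - mean_j), divisor n-1 = 5:
  S[X,X] = ((-0.8333)·(-0.8333) + (-2.8333)·(-2.8333) + (1.1667)·(1.1667) + (0.1667)·(0.1667) + (4.1667)·(4.1667) + (-1.8333)·(-1.8333)) / 5 = 30.8333/5 = 6.1667
  S[X,Y] = ((-0.8333)·(0.5) + (-2.8333)·(1.5) + (1.1667)·(-1.5) + (0.1667)·(1.5) + (4.1667)·(1.5) + (-1.8333)·(-3.5)) / 5 = 6.5/5 = 1.3
  S[Y,Y] = ((0.5)·(0.5) + (1.5)·(1.5) + (-1.5)·(-1.5) + (1.5)·(1.5) + (1.5)·(1.5) + (-3.5)·(-3.5)) / 5 = 21.5/5 = 4.3
  S = [[6.1667, 1.3],
 [1.3, 4.3]].

Step 3 — invert S. det(S) = 6.1667·4.3 - (1.3)² = 24.8267.
  S^{-1} = (1/det) · [[d, -b], [-b, a]] = [[0.1732, -0.0524],
 [-0.0524, 0.2484]].

Step 4 — quadratic form (x̄ - mu_0)^T · S^{-1} · (x̄ - mu_0):
  S^{-1} · (x̄ - mu_0) = (0.3598, 0.4726),
  (x̄ - mu_0)^T · [...] = (2.8333)·(0.3598) + (2.5)·(0.4726) = 2.201.

Step 5 — scale by n: T² = 6 · 2.201 = 13.2062.

T² ≈ 13.2062


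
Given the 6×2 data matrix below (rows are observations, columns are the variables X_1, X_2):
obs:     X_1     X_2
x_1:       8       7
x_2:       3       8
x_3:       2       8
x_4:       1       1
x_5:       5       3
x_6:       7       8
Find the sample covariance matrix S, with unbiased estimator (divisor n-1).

Step 1 — column means:
  mean(X_1) = (8 + 3 + 2 + 1 + 5 + 7) / 6 = 26/6 = 4.3333
  mean(X_2) = (7 + 8 + 8 + 1 + 3 + 8) / 6 = 35/6 = 5.8333

Step 2 — sample covariance S[i,j] = (1/(n-1)) · Σ_k (x_{k,i} - mean_i) · (x_{k,j} - mean_j), with n-1 = 5.
  S[X_1,X_1] = ((3.6667)·(3.6667) + (-1.3333)·(-1.3333) + (-2.3333)·(-2.3333) + (-3.3333)·(-3.3333) + (0.6667)·(0.6667) + (2.6667)·(2.6667)) / 5 = 39.3333/5 = 7.8667
  S[X_1,X_2] = ((3.6667)·(1.1667) + (-1.3333)·(2.1667) + (-2.3333)·(2.1667) + (-3.3333)·(-4.8333) + (0.6667)·(-2.8333) + (2.6667)·(2.1667)) / 5 = 16.3333/5 = 3.2667
  S[X_2,X_2] = ((1.1667)·(1.1667) + (2.1667)·(2.1667) + (2.1667)·(2.1667) + (-4.8333)·(-4.8333) + (-2.8333)·(-2.8333) + (2.1667)·(2.1667)) / 5 = 46.8333/5 = 9.3667

S is symmetric (S[j,i] = S[i,j]). Assembling:

S = [[7.8667, 3.2667],
 [3.2667, 9.3667]]


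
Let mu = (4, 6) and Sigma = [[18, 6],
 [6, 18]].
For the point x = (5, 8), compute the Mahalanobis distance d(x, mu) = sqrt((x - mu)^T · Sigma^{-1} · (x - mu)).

Step 1 — centre the observation: (x - mu) = (1, 2).

Step 2 — invert Sigma. det(Sigma) = 18·18 - (6)² = 288.
  Sigma^{-1} = (1/det) · [[d, -b], [-b, a]] = [[0.0625, -0.0208],
 [-0.0208, 0.0625]].

Step 3 — form the quadratic (x - mu)^T · Sigma^{-1} · (x - mu):
  Sigma^{-1} · (x - mu) = (0.0208, 0.1042).
  (x - mu)^T · [Sigma^{-1} · (x - mu)] = (1)·(0.0208) + (2)·(0.1042) = 0.2292.

Step 4 — take square root: d = √(0.2292) ≈ 0.4787.

d(x, mu) = √(0.2292) ≈ 0.4787


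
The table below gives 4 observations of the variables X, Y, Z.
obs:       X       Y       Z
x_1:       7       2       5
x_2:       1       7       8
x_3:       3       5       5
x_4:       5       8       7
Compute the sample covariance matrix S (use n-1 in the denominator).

Step 1 — column means:
  mean(X) = (7 + 1 + 3 + 5) / 4 = 16/4 = 4
  mean(Y) = (2 + 7 + 5 + 8) / 4 = 22/4 = 5.5
  mean(Z) = (5 + 8 + 5 + 7) / 4 = 25/4 = 6.25

Step 2 — sample covariance S[i,j] = (1/(n-1)) · Σ_k (x_{k,i} - mean_i) · (x_{k,j} - mean_j), with n-1 = 3.
  S[X,X] = ((3)·(3) + (-3)·(-3) + (-1)·(-1) + (1)·(1)) / 3 = 20/3 = 6.6667
  S[X,Y] = ((3)·(-3.5) + (-3)·(1.5) + (-1)·(-0.5) + (1)·(2.5)) / 3 = -12/3 = -4
  S[X,Z] = ((3)·(-1.25) + (-3)·(1.75) + (-1)·(-1.25) + (1)·(0.75)) / 3 = -7/3 = -2.3333
  S[Y,Y] = ((-3.5)·(-3.5) + (1.5)·(1.5) + (-0.5)·(-0.5) + (2.5)·(2.5)) / 3 = 21/3 = 7
  S[Y,Z] = ((-3.5)·(-1.25) + (1.5)·(1.75) + (-0.5)·(-1.25) + (2.5)·(0.75)) / 3 = 9.5/3 = 3.1667
  S[Z,Z] = ((-1.25)·(-1.25) + (1.75)·(1.75) + (-1.25)·(-1.25) + (0.75)·(0.75)) / 3 = 6.75/3 = 2.25

S is symmetric (S[j,i] = S[i,j]). Assembling:

S = [[6.6667, -4, -2.3333],
 [-4, 7, 3.1667],
 [-2.3333, 3.1667, 2.25]]


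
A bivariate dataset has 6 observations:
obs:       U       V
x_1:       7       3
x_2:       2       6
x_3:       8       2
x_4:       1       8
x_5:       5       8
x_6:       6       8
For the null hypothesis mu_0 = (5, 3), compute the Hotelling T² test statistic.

Step 1 — sample mean vector:
  mean(U) = (7 + 2 + 8 + 1 + 5 + 6) / 6 = 29/6 = 4.8333
  mean(V) = (3 + 6 + 2 + 8 + 8 + 8) / 6 = 35/6 = 5.8333
  x̄ = (4.8333, 5.8333),  deviation x̄ - mu_0 = (4.8333, 5.8333) - (5, 3) = (-0.1667, 2.8333).

Step 2 — sample covariance matrix, S[i,j] = (1/(n-1)) · Σ_k (x_{k,i} - mean_i) · (x_{k,j} - mean_j), divisor n-1 = 5:
  S[U,U] = ((2.1667)·(2.1667) + (-2.8333)·(-2.8333) + (3.1667)·(3.1667) + (-3.8333)·(-3.8333) + (0.1667)·(0.1667) + (1.1667)·(1.1667)) / 5 = 38.8333/5 = 7.7667
  S[U,V] = ((2.1667)·(-2.8333) + (-2.8333)·(0.1667) + (3.1667)·(-3.8333) + (-3.8333)·(2.1667) + (0.1667)·(2.1667) + (1.1667)·(2.1667)) / 5 = -24.1667/5 = -4.8333
  S[V,V] = ((-2.8333)·(-2.8333) + (0.1667)·(0.1667) + (-3.8333)·(-3.8333) + (2.1667)·(2.1667) + (2.1667)·(2.1667) + (2.1667)·(2.1667)) / 5 = 36.8333/5 = 7.3667
  S = [[7.7667, -4.8333],
 [-4.8333, 7.3667]].

Step 3 — invert S. det(S) = 7.7667·7.3667 - (-4.8333)² = 33.8533.
  S^{-1} = (1/det) · [[d, -b], [-b, a]] = [[0.2176, 0.1428],
 [0.1428, 0.2294]].

Step 4 — quadratic form (x̄ - mu_0)^T · S^{-1} · (x̄ - mu_0):
  S^{-1} · (x̄ - mu_0) = (0.3683, 0.6262),
  (x̄ - mu_0)^T · [...] = (-0.1667)·(0.3683) + (2.8333)·(0.6262) = 1.7129.

Step 5 — scale by n: T² = 6 · 1.7129 = 10.2777.

T² ≈ 10.2777


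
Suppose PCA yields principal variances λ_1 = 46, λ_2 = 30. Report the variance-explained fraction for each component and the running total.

Step 1 — total variance = trace(Sigma) = Σ λ_i = 46 + 30 = 76.

Step 2 — fraction explained by component i = λ_i / Σ λ:
  PC1: 46/76 = 0.6053
  PC2: 30/76 = 0.3947

Step 3 — cumulative fraction after k components = (λ_1 + ... + λ_k) / Σ λ:
  k = 1: 46/76 = 0.6053
  k = 2: (46 + 30)/76 = 76/76 = 1

Summary (fraction, with percent):

explained: PC1 0.6053 (60.53%), PC2 0.3947 (39.47%);  cumulative: 0.6053, 1


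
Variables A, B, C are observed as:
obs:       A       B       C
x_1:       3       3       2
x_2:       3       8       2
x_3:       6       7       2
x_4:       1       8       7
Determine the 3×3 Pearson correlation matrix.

Step 1 — column means:
  mean(A) = (3 + 3 + 6 + 1) / 4 = 13/4 = 3.25
  mean(B) = (3 + 8 + 7 + 8) / 4 = 26/4 = 6.5
  mean(C) = (2 + 2 + 2 + 7) / 4 = 13/4 = 3.25

Step 2 — sample variances and covariances s[i,j] = (1/(n-1)) · Σ_k (x_{k,i} - mean_i) · (x_{k,j} - mean_j), with n-1 = 3:
  s[A,A] = ((-0.25)·(-0.25) + (-0.25)·(-0.25) + (2.75)·(2.75) + (-2.25)·(-2.25)) / 3 = 12.75/3 = 4.25
  s[A,B] = ((-0.25)·(-3.5) + (-0.25)·(1.5) + (2.75)·(0.5) + (-2.25)·(1.5)) / 3 = -1.5/3 = -0.5
  s[A,C] = ((-0.25)·(-1.25) + (-0.25)·(-1.25) + (2.75)·(-1.25) + (-2.25)·(3.75)) / 3 = -11.25/3 = -3.75
  s[B,B] = ((-3.5)·(-3.5) + (1.5)·(1.5) + (0.5)·(0.5) + (1.5)·(1.5)) / 3 = 17/3 = 5.6667
  s[B,C] = ((-3.5)·(-1.25) + (1.5)·(-1.25) + (0.5)·(-1.25) + (1.5)·(3.75)) / 3 = 7.5/3 = 2.5
  s[C,C] = ((-1.25)·(-1.25) + (-1.25)·(-1.25) + (-1.25)·(-1.25) + (3.75)·(3.75)) / 3 = 18.75/3 = 6.25
  Sample standard deviations s_i = √(s[i,i]):
  s(A) = √(4.25) = 2.0616
  s(B) = √(5.6667) = 2.3805
  s(C) = √(6.25) = 2.5

Step 3 — r_{ij} = s_{ij} / (s_i · s_j):
  r[A,A] = 1 (diagonal).
  r[A,B] = -0.5 / (2.0616 · 2.3805) = -0.5 / 4.9075 = -0.1019
  r[A,C] = -3.75 / (2.0616 · 2.5) = -3.75 / 5.1539 = -0.7276
  r[B,B] = 1 (diagonal).
  r[B,C] = 2.5 / (2.3805 · 2.5) = 2.5 / 5.9512 = 0.4201
  r[C,C] = 1 (diagonal).

R is symmetric with unit diagonal. Assembling:

R = [[1, -0.1019, -0.7276],
 [-0.1019, 1, 0.4201],
 [-0.7276, 0.4201, 1]]


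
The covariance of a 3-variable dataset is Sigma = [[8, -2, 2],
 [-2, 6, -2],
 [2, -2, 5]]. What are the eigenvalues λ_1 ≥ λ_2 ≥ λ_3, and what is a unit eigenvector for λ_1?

Step 1 — characteristic polynomial p(λ) = det(λI - Sigma) = λ³ - tr·λ² + c_1·λ - det, where tr = trace, c_1 = sum of the principal 2×2 minors, det = det(Sigma):
  tr = 8 + 6 + 5 = 19,
  c_1 = (8·6 - (-2)²) + (8·5 - (2)²) + (6·5 - (-2)²) = 44 + 36 + 26 = 106,
  det = 8·(6·5 - (-2)²) - (-2)·((-2)·5 - (-2)·(2)) + (2)·((-2)·(-2) - 6·(2)) = 8·(26) - (-2)·(-6) + (2)·(-8) = 180.
  So p(λ) = λ³ - 19λ² + 106λ - 180.
Step 2 — look for an integer root (rational root theorem: any rational root is an integer divisor of 180). Testing λ = 5:
  p(5) = 125 - 475 + 530 - 180 = 0  ✓
  Dividing out (λ - 5): p(λ) = (λ - 5)(λ² - 14λ + 36).
Step 3 — remaining eigenvalues from the quadratic λ² - 14λ + 36 = 0:
  Δ = 14² - 4·36 = 196 - 144 = 52,  λ = (14 ± √52)/2 = (14 ± 7.2111)/2 ≈ 10.6056 or 3.3944.
  Sorted: λ_1 = 10.6056,  λ_2 = 5,  λ_3 = 3.3944  (check: sum = 19 = tr ✓).

Step 4 — unit eigenvector for λ_1 ≈ 10.6056: v spans the null space of (Sigma - λ_1 I), whose rows are
  r_1 = (-2.6056, -2, 2),  r_2 = (-2, -4.6056, -2),  r_3 = (2, -2, -5.6056).
  v is orthogonal to every row, so take v ∝ r_1 × r_2 = ((-2)·(-2) - (2)·(-4.6056), (2)·(-2) - (-2.6056)·(-2), (-2.6056)·(-4.6056) - (-2)·(-2)) ≈ (13.2111, -9.2111, 8).
  Let u = (13.2111, -9.2111, 8).
  ||u|| = √((13.2111)² + (-9.2111)² + (8)²) = √(323.3776) ≈ 17.9827,  v_1 = u/||u|| ≈ (0.7347, -0.5122, 0.4449) (||v_1|| = 1).

λ_1 = 10.6056,  λ_2 = 5,  λ_3 = 3.3944;  v_1 ≈ (0.7347, -0.5122, 0.4449)


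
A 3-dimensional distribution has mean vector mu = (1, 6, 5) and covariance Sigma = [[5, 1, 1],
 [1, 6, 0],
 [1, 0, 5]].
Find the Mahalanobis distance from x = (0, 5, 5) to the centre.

Step 1 — centre the observation: (x - mu) = (-1, -1, 0).

Step 2 — invert Sigma (cofactor / det for 3×3, or solve directly):
  Sigma^{-1} = [[0.2158, -0.036, -0.0432],
 [-0.036, 0.1727, 0.0072],
 [-0.0432, 0.0072, 0.2086]].

Step 3 — form the quadratic (x - mu)^T · Sigma^{-1} · (x - mu):
  Sigma^{-1} · (x - mu) = (-0.1799, -0.1367, 0.036).
  (x - mu)^T · [Sigma^{-1} · (x - mu)] = (-1)·(-0.1799) + (-1)·(-0.1367) + (0)·(0.036) = 0.3165.

Step 4 — take square root: d = √(0.3165) ≈ 0.5626.

d(x, mu) = √(0.3165) ≈ 0.5626


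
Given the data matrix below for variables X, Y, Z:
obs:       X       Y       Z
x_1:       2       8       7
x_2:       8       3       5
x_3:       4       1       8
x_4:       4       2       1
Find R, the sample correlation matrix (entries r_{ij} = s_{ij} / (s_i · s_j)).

Step 1 — column means:
  mean(X) = (2 + 8 + 4 + 4) / 4 = 18/4 = 4.5
  mean(Y) = (8 + 3 + 1 + 2) / 4 = 14/4 = 3.5
  mean(Z) = (7 + 5 + 8 + 1) / 4 = 21/4 = 5.25

Step 2 — sample variances and covariances s[i,j] = (1/(n-1)) · Σ_k (x_{k,i} - mean_i) · (x_{k,j} - mean_j), with n-1 = 3:
  s[X,X] = ((-2.5)·(-2.5) + (3.5)·(3.5) + (-0.5)·(-0.5) + (-0.5)·(-0.5)) / 3 = 19/3 = 6.3333
  s[X,Y] = ((-2.5)·(4.5) + (3.5)·(-0.5) + (-0.5)·(-2.5) + (-0.5)·(-1.5)) / 3 = -11/3 = -3.6667
  s[X,Z] = ((-2.5)·(1.75) + (3.5)·(-0.25) + (-0.5)·(2.75) + (-0.5)·(-4.25)) / 3 = -4.5/3 = -1.5
  s[Y,Y] = ((4.5)·(4.5) + (-0.5)·(-0.5) + (-2.5)·(-2.5) + (-1.5)·(-1.5)) / 3 = 29/3 = 9.6667
  s[Y,Z] = ((4.5)·(1.75) + (-0.5)·(-0.25) + (-2.5)·(2.75) + (-1.5)·(-4.25)) / 3 = 7.5/3 = 2.5
  s[Z,Z] = ((1.75)·(1.75) + (-0.25)·(-0.25) + (2.75)·(2.75) + (-4.25)·(-4.25)) / 3 = 28.75/3 = 9.5833
  Sample standard deviations s_i = √(s[i,i]):
  s(X) = √(6.3333) = 2.5166
  s(Y) = √(9.6667) = 3.1091
  s(Z) = √(9.5833) = 3.0957

Step 3 — r_{ij} = s_{ij} / (s_i · s_j):
  r[X,X] = 1 (diagonal).
  r[X,Y] = -3.6667 / (2.5166 · 3.1091) = -3.6667 / 7.8245 = -0.4686
  r[X,Z] = -1.5 / (2.5166 · 3.0957) = -1.5 / 7.7907 = -0.1925
  r[Y,Y] = 1 (diagonal).
  r[Y,Z] = 2.5 / (3.1091 · 3.0957) = 2.5 / 9.6249 = 0.2597
  r[Z,Z] = 1 (diagonal).

R is symmetric with unit diagonal. Assembling:

R = [[1, -0.4686, -0.1925],
 [-0.4686, 1, 0.2597],
 [-0.1925, 0.2597, 1]]


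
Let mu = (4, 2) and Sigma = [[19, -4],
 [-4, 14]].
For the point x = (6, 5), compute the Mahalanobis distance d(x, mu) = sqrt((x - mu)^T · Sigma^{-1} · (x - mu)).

Step 1 — centre the observation: (x - mu) = (2, 3).

Step 2 — invert Sigma. det(Sigma) = 19·14 - (-4)² = 250.
  Sigma^{-1} = (1/det) · [[d, -b], [-b, a]] = [[0.056, 0.016],
 [0.016, 0.076]].

Step 3 — form the quadratic (x - mu)^T · Sigma^{-1} · (x - mu):
  Sigma^{-1} · (x - mu) = (0.16, 0.26).
  (x - mu)^T · [Sigma^{-1} · (x - mu)] = (2)·(0.16) + (3)·(0.26) = 1.1.

Step 4 — take square root: d = √(1.1) ≈ 1.0488.

d(x, mu) = √(1.1) ≈ 1.0488


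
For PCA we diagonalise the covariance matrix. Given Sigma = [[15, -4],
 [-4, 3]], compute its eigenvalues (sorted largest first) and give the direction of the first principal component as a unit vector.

Step 1 — characteristic polynomial of 2×2 Sigma:
  det(Sigma - λI) = λ² - trace · λ + det = 0.
  trace = 15 + 3 = 18, det = 15·3 - (-4)² = 29.
Step 2 — discriminant:
  Δ = trace² - 4·det = 324 - 116 = 208.
Step 3 — eigenvalues:
  λ = (trace ± √Δ)/2 = (18 ± 14.4222)/2,
  λ_1 = 16.2111,  λ_2 = 1.7889.

Step 4 — unit eigenvector for λ_1: solve (Sigma - λ_1 I)v = 0. First row:
  (15 - 16.2111)·v_x + (-4)·v_y = 0, i.e. (-1.2111)·v_x + (-4)·v_y = 0,
  so v ∝ (b, λ_1 - a) = (-4, 1.2111); multiply by -1 so the first entry is positive: u = (4, -1.2111).
  ||u|| = √((4)² + (-1.2111)²) = √(17.4668) ≈ 4.1793,
  v_1 = u/||u|| ≈ (0.9571, -0.2898) (||v_1|| = 1).

λ_1 = 16.2111,  λ_2 = 1.7889;  v_1 ≈ (0.9571, -0.2898)


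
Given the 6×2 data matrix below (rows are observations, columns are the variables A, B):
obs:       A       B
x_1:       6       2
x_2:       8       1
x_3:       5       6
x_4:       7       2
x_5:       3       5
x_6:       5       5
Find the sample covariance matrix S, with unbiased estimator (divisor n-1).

Step 1 — column means:
  mean(A) = (6 + 8 + 5 + 7 + 3 + 5) / 6 = 34/6 = 5.6667
  mean(B) = (2 + 1 + 6 + 2 + 5 + 5) / 6 = 21/6 = 3.5

Step 2 — sample covariance S[i,j] = (1/(n-1)) · Σ_k (x_{k,i} - mean_i) · (x_{k,j} - mean_j), with n-1 = 5.
  S[A,A] = ((0.3333)·(0.3333) + (2.3333)·(2.3333) + (-0.6667)·(-0.6667) + (1.3333)·(1.3333) + (-2.6667)·(-2.6667) + (-0.6667)·(-0.6667)) / 5 = 15.3333/5 = 3.0667
  S[A,B] = ((0.3333)·(-1.5) + (2.3333)·(-2.5) + (-0.6667)·(2.5) + (1.3333)·(-1.5) + (-2.6667)·(1.5) + (-0.6667)·(1.5)) / 5 = -15/5 = -3
  S[B,B] = ((-1.5)·(-1.5) + (-2.5)·(-2.5) + (2.5)·(2.5) + (-1.5)·(-1.5) + (1.5)·(1.5) + (1.5)·(1.5)) / 5 = 21.5/5 = 4.3

S is symmetric (S[j,i] = S[i,j]). Assembling:

S = [[3.0667, -3],
 [-3, 4.3]]


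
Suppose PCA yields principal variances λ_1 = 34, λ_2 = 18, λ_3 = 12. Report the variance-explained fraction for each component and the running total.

Step 1 — total variance = trace(Sigma) = Σ λ_i = 34 + 18 + 12 = 64.

Step 2 — fraction explained by component i = λ_i / Σ λ:
  PC1: 34/64 = 0.5312
  PC2: 18/64 = 0.2812
  PC3: 12/64 = 0.1875

Step 3 — cumulative fraction after k components = (λ_1 + ... + λ_k) / Σ λ:
  k = 1: 34/64 = 0.5312
  k = 2: (34 + 18)/64 = 52/64 = 0.8125
  k = 3: (34 + 18 + 12)/64 = 64/64 = 1

Summary (fraction, with percent):

explained: PC1 0.5312 (53.12%), PC2 0.2812 (28.12%), PC3 0.1875 (18.75%);  cumulative: 0.5312, 0.8125, 1


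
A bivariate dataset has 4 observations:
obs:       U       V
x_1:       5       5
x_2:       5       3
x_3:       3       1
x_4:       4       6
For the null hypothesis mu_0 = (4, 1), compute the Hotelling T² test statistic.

Step 1 — sample mean vector:
  mean(U) = (5 + 5 + 3 + 4) / 4 = 17/4 = 4.25
  mean(V) = (5 + 3 + 1 + 6) / 4 = 15/4 = 3.75
  x̄ = (4.25, 3.75),  deviation x̄ - mu_0 = (4.25, 3.75) - (4, 1) = (0.25, 2.75).

Step 2 — sample covariance matrix, S[i,j] = (1/(n-1)) · Σ_k (x_{k,i} - mean_i) · (x_{k,j} - mean_j), divisor n-1 = 3:
  S[U,U] = ((0.75)·(0.75) + (0.75)·(0.75) + (-1.25)·(-1.25) + (-0.25)·(-0.25)) / 3 = 2.75/3 = 0.9167
  S[U,V] = ((0.75)·(1.25) + (0.75)·(-0.75) + (-1.25)·(-2.75) + (-0.25)·(2.25)) / 3 = 3.25/3 = 1.0833
  S[V,V] = ((1.25)·(1.25) + (-0.75)·(-0.75) + (-2.75)·(-2.75) + (2.25)·(2.25)) / 3 = 14.75/3 = 4.9167
  S = [[0.9167, 1.0833],
 [1.0833, 4.9167]].

Step 3 — invert S. det(S) = 0.9167·4.9167 - (1.0833)² = 3.3333.
  S^{-1} = (1/det) · [[d, -b], [-b, a]] = [[1.475, -0.325],
 [-0.325, 0.275]].

Step 4 — quadratic form (x̄ - mu_0)^T · S^{-1} · (x̄ - mu_0):
  S^{-1} · (x̄ - mu_0) = (-0.525, 0.675),
  (x̄ - mu_0)^T · [...] = (0.25)·(-0.525) + (2.75)·(0.675) = 1.725.

Step 5 — scale by n: T² = 4 · 1.725 = 6.9.

T² ≈ 6.9
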